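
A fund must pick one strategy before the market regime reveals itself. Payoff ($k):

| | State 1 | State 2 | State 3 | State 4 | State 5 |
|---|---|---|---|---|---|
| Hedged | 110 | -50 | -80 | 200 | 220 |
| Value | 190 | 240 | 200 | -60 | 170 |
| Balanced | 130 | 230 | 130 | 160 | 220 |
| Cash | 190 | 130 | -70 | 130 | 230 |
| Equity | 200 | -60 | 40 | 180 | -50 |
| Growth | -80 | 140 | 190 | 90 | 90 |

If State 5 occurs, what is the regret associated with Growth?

140

Best payoff under State 5 is 230.
Regret = 230 − 90 = 140.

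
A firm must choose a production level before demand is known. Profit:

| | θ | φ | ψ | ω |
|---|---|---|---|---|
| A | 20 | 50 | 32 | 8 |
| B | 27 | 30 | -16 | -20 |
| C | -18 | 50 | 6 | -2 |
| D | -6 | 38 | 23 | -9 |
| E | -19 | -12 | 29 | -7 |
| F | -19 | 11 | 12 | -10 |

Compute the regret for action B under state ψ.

Best payoff under ψ is 32.
Regret = 32 − (-16) = 48.

48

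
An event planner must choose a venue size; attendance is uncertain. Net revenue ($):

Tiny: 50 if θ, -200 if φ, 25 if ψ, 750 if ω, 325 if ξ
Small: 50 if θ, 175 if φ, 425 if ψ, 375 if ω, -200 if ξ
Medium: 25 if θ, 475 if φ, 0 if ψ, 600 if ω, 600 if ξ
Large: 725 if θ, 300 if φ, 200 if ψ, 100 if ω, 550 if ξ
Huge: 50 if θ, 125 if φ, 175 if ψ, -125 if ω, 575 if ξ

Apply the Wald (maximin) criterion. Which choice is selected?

Row minima: Tiny=-200, Small=-200, Medium=0, Large=100, Huge=-125
Best worst-case = 100 → Large.

Large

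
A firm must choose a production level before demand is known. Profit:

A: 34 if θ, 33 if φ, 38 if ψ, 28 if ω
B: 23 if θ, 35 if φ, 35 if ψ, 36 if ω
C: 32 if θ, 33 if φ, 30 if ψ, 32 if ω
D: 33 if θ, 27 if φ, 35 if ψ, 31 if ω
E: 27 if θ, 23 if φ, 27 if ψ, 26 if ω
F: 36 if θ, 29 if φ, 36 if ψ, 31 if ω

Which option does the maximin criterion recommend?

Row minima: A=28, B=23, C=30, D=27, E=23, F=29
Best worst-case = 30 → C.

C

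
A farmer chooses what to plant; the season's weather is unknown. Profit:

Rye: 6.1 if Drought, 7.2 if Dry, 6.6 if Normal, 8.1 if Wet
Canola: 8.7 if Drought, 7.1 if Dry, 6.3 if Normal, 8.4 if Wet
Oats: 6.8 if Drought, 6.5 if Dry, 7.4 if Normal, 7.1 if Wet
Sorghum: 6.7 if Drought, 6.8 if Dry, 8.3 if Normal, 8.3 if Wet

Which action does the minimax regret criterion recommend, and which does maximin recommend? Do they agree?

Column bests: Drought=8.7, Dry=7.2, Normal=8.3, Wet=8.4.
Rye regrets: 2.6, 0.0, 1.7, 0.3 → max 2.6
Canola regrets: 0.0, 0.1, 2.0, 0.0 → max 2.0
Oats regrets: 1.9, 0.7, 0.9, 1.3 → max 1.9
Sorghum regrets: 2.0, 0.4, 0.0, 0.1 → max 2.0
Smallest max regret = 1.9 → Oats.
Row minima: Rye=6.1, Canola=6.3, Oats=6.5, Sorghum=6.7
Best worst-case = 6.7 → Sorghum.

minimax regret → Oats; maximin → Sorghum (disagree)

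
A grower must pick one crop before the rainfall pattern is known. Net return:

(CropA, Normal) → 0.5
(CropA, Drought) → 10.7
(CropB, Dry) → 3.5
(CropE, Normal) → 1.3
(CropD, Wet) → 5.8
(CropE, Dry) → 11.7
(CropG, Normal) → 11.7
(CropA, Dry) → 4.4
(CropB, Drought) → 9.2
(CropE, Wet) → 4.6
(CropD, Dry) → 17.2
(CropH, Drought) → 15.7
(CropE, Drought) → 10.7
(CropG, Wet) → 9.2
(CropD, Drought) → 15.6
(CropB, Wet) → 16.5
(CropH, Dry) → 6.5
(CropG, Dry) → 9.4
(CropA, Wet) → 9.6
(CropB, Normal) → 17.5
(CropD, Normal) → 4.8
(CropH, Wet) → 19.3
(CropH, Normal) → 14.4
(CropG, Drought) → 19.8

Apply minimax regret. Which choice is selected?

CropG

Column bests: Drought=19.8, Dry=17.2, Normal=17.5, Wet=19.3.
CropB regrets: 10.6, 13.7, 0.0, 2.8 → max 13.7
CropA regrets: 9.1, 12.8, 17.0, 9.7 → max 17.0
CropE regrets: 9.1, 5.5, 16.2, 14.7 → max 16.2
CropD regrets: 4.2, 0.0, 12.7, 13.5 → max 13.5
CropH regrets: 4.1, 10.7, 3.1, 0.0 → max 10.7
CropG regrets: 0.0, 7.8, 5.8, 10.1 → max 10.1
Smallest max regret = 10.1 → CropG.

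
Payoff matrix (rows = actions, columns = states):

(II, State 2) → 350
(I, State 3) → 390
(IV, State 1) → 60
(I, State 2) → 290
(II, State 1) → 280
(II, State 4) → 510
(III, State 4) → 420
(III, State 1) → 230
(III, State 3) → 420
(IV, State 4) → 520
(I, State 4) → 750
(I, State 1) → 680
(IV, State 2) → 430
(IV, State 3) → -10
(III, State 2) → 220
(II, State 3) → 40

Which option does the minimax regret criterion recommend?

I

Column bests: State 1=680, State 2=430, State 3=420, State 4=750.
I regrets: 0, 140, 30, 0 → max 140
II regrets: 400, 80, 380, 240 → max 400
III regrets: 450, 210, 0, 330 → max 450
IV regrets: 620, 0, 430, 230 → max 620
Smallest max regret = 140 → I.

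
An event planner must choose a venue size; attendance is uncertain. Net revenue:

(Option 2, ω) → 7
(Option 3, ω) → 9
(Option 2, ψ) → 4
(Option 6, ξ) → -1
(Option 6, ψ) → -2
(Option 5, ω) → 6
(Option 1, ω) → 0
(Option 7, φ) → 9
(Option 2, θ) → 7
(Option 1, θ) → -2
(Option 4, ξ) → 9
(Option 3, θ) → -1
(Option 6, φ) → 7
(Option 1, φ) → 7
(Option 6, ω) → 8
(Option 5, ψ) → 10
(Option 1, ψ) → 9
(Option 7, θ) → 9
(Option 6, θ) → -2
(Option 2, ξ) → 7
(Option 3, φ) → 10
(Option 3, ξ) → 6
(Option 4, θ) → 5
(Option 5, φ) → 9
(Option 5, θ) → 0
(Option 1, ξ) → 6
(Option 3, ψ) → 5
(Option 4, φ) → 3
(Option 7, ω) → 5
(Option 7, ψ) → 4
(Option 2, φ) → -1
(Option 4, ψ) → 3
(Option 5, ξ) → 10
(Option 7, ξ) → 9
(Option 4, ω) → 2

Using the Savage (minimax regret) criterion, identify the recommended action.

Column bests: θ=9, φ=10, ψ=10, ω=9, ξ=10.
Option 1 regrets: 11, 3, 1, 9, 4 → max 11
Option 2 regrets: 2, 11, 6, 2, 3 → max 11
Option 3 regrets: 10, 0, 5, 0, 4 → max 10
Option 4 regrets: 4, 7, 7, 7, 1 → max 7
Option 5 regrets: 9, 1, 0, 3, 0 → max 9
Option 6 regrets: 11, 3, 12, 1, 11 → max 12
Option 7 regrets: 0, 1, 6, 4, 1 → max 6
Smallest max regret = 6 → Option 7.

Option 7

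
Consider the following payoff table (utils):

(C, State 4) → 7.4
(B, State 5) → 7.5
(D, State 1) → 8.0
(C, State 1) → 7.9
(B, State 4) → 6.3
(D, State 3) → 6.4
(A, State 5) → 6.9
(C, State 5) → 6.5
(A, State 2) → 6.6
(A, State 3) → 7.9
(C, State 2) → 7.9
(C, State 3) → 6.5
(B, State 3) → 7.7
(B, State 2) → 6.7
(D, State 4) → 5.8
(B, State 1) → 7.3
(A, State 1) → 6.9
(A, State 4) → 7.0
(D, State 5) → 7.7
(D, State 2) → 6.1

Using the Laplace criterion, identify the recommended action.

Row averages: A=7.06, B=7.1, C=7.24, D=6.8
Highest average = 7.24 → C.

C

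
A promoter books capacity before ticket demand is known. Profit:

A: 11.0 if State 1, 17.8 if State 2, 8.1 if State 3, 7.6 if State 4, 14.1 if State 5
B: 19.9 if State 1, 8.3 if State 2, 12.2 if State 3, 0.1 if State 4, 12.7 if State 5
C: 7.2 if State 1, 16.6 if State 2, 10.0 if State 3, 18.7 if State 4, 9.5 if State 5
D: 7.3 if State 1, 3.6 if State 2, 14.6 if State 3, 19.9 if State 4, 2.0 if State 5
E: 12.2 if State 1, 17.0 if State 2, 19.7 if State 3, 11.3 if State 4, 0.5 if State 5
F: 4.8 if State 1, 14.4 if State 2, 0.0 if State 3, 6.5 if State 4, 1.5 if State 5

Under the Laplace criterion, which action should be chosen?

Row averages: A=11.72, B=10.64, C=12.4, D=9.48, E=12.14, F=5.44
Highest average = 12.4 → C.

C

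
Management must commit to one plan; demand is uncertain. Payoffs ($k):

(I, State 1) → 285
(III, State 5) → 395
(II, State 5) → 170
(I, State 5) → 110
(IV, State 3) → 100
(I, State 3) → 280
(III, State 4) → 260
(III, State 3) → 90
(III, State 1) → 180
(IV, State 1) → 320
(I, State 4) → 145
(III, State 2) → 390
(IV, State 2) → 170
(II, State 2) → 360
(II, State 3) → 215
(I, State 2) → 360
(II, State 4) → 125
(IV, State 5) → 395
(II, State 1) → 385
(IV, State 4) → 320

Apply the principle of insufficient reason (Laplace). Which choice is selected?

Row averages: I=236, II=251, III=263, IV=261
Highest average = 263 → III.

III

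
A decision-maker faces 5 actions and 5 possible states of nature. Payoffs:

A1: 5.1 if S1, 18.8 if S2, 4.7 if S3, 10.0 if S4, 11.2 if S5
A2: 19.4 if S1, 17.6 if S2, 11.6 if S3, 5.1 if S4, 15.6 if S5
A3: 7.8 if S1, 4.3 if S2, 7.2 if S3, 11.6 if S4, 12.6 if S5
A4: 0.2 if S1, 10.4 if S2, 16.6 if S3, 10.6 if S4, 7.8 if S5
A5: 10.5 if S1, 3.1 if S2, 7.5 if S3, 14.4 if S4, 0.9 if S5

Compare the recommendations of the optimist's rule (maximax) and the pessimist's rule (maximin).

maximax → A2; maximin → A2 (agree)

Row maxima: A1=18.8, A2=19.4, A3=12.6, A4=16.6, A5=14.4
Best best-case = 19.4 → A2.
Row minima: A1=4.7, A2=5.1, A3=4.3, A4=0.2, A5=0.9
Best worst-case = 5.1 → A2.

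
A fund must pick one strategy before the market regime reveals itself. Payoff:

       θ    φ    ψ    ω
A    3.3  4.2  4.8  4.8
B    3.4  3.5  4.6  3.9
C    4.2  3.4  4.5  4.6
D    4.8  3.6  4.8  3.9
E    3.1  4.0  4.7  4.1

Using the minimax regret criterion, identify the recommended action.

Column bests: θ=4.8, φ=4.2, ψ=4.8, ω=4.8.
A regrets: 1.5, 0.0, 0.0, 0.0 → max 1.5
B regrets: 1.4, 0.7, 0.2, 0.9 → max 1.4
C regrets: 0.6, 0.8, 0.3, 0.2 → max 0.8
D regrets: 0.0, 0.6, 0.0, 0.9 → max 0.9
E regrets: 1.7, 0.2, 0.1, 0.7 → max 1.7
Smallest max regret = 0.8 → C.

C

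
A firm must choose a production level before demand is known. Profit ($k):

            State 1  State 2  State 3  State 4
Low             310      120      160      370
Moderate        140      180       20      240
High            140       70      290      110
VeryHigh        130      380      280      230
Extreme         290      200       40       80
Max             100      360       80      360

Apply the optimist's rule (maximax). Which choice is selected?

VeryHigh

Row maxima: Low=370, Moderate=240, High=290, VeryHigh=380, Extreme=290, Max=360
Best best-case = 380 → VeryHigh.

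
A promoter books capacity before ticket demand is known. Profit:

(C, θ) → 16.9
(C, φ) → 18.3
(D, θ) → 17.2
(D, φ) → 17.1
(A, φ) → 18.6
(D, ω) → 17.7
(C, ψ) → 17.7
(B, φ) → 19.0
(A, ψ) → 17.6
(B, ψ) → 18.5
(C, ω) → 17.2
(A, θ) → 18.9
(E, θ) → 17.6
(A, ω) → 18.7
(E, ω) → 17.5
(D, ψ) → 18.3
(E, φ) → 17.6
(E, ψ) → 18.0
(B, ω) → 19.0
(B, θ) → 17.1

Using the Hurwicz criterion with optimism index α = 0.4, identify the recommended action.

A

A: 0.4·18.9 + 0.6·17.6 = 18.12
B: 0.4·19.0 + 0.6·17.1 = 17.86
C: 0.4·18.3 + 0.6·16.9 = 17.46
D: 0.4·18.3 + 0.6·17.1 = 17.58
E: 0.4·18.0 + 0.6·17.5 = 17.7
Highest Hurwicz score = 18.12 → A.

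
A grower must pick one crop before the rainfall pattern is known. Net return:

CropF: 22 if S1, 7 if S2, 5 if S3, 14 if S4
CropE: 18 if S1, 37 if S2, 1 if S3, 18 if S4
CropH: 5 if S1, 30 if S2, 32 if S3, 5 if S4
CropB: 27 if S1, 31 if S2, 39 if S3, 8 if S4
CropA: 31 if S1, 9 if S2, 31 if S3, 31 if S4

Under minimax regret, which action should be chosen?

Column bests: S1=31, S2=37, S3=39, S4=31.
CropF regrets: 9, 30, 34, 17 → max 34
CropE regrets: 13, 0, 38, 13 → max 38
CropH regrets: 26, 7, 7, 26 → max 26
CropB regrets: 4, 6, 0, 23 → max 23
CropA regrets: 0, 28, 8, 0 → max 28
Smallest max regret = 23 → CropB.

CropB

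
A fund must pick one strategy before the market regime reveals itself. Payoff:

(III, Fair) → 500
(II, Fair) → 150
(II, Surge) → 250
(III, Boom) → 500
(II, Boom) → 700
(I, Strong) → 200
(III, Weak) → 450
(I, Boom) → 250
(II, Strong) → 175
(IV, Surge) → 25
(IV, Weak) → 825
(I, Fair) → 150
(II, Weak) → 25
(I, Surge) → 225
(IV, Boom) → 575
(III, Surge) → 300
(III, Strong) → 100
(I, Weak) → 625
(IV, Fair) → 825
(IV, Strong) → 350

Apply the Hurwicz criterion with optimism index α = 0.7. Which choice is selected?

IV

I: 0.7·625 + 0.3·150 = 482.5
II: 0.7·700 + 0.3·25 = 497.5
III: 0.7·500 + 0.3·100 = 380
IV: 0.7·825 + 0.3·25 = 585
Highest Hurwicz score = 585 → IV.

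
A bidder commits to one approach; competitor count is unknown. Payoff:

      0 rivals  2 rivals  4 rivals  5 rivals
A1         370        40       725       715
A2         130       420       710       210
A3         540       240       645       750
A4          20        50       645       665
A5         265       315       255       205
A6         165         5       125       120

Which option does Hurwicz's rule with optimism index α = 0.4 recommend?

A1: 0.4·725 + 0.6·40 = 314
A2: 0.4·710 + 0.6·130 = 362
A3: 0.4·750 + 0.6·240 = 444
A4: 0.4·665 + 0.6·20 = 278
A5: 0.4·315 + 0.6·205 = 249
A6: 0.4·165 + 0.6·5 = 69
Highest Hurwicz score = 444 → A3.

A3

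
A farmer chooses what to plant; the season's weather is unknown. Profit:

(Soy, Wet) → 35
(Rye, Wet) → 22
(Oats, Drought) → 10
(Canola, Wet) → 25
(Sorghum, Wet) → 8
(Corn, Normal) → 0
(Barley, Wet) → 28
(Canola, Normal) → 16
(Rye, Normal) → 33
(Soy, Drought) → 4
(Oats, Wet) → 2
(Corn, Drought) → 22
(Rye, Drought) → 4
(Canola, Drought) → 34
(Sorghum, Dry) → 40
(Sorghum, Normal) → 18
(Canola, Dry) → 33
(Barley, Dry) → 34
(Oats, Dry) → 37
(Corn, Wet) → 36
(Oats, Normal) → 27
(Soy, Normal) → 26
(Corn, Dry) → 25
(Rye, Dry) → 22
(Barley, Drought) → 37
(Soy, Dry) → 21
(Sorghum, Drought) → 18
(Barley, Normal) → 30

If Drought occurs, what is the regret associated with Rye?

Best payoff under Drought is 37.
Regret = 37 − 4 = 33.

33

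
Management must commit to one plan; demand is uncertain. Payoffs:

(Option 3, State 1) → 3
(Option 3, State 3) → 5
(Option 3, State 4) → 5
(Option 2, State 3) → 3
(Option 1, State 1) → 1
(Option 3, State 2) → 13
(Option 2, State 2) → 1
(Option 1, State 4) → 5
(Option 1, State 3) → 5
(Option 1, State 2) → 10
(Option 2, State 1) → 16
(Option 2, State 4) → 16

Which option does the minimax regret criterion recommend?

Option 2

Column bests: State 1=16, State 2=13, State 3=5, State 4=16.
Option 1 regrets: 15, 3, 0, 11 → max 15
Option 2 regrets: 0, 12, 2, 0 → max 12
Option 3 regrets: 13, 0, 0, 11 → max 13
Smallest max regret = 12 → Option 2.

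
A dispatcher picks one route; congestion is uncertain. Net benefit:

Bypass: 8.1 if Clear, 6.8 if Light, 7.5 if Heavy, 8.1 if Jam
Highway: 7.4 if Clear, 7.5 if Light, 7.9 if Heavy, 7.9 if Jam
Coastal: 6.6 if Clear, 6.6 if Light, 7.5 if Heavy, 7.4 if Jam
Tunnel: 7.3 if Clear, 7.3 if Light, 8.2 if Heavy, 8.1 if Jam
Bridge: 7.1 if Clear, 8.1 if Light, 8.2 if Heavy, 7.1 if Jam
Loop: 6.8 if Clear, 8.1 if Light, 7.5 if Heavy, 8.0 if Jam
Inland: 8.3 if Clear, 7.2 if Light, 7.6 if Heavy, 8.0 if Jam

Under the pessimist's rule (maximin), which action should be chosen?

Row minima: Bypass=6.8, Highway=7.4, Coastal=6.6, Tunnel=7.3, Bridge=7.1, Loop=6.8, Inland=7.2
Best worst-case = 7.4 → Highway.

Highway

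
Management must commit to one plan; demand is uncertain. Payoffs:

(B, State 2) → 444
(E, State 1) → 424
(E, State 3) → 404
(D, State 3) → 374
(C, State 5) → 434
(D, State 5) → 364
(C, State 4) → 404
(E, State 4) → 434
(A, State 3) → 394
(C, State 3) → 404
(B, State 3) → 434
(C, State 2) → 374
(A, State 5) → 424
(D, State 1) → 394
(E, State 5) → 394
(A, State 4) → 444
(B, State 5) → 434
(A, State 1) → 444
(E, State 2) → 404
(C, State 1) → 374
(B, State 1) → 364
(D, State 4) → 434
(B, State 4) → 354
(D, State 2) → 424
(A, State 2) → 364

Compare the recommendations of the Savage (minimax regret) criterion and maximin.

minimax regret → E; maximin → E (agree)

Column bests: State 1=444, State 2=444, State 3=434, State 4=444, State 5=434.
A regrets: 0, 80, 40, 0, 10 → max 80
B regrets: 80, 0, 0, 90, 0 → max 90
C regrets: 70, 70, 30, 40, 0 → max 70
D regrets: 50, 20, 60, 10, 70 → max 70
E regrets: 20, 40, 30, 10, 40 → max 40
Smallest max regret = 40 → E.
Row minima: A=364, B=354, C=374, D=364, E=394
Best worst-case = 394 → E.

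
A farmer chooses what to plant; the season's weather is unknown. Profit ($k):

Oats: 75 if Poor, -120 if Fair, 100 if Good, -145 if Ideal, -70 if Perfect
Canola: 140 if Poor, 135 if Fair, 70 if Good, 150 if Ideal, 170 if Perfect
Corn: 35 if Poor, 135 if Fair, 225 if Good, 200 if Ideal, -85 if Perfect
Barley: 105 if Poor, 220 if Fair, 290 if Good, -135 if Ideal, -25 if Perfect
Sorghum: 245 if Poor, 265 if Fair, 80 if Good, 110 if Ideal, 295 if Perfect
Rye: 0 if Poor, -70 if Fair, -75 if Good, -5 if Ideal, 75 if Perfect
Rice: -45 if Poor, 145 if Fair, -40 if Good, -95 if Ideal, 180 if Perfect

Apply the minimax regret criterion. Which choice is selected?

Column bests: Poor=245, Fair=265, Good=290, Ideal=200, Perfect=295.
Oats regrets: 170, 385, 190, 345, 365 → max 385
Canola regrets: 105, 130, 220, 50, 125 → max 220
Corn regrets: 210, 130, 65, 0, 380 → max 380
Barley regrets: 140, 45, 0, 335, 320 → max 335
Sorghum regrets: 0, 0, 210, 90, 0 → max 210
Rye regrets: 245, 335, 365, 205, 220 → max 365
Rice regrets: 290, 120, 330, 295, 115 → max 330
Smallest max regret = 210 → Sorghum.

Sorghum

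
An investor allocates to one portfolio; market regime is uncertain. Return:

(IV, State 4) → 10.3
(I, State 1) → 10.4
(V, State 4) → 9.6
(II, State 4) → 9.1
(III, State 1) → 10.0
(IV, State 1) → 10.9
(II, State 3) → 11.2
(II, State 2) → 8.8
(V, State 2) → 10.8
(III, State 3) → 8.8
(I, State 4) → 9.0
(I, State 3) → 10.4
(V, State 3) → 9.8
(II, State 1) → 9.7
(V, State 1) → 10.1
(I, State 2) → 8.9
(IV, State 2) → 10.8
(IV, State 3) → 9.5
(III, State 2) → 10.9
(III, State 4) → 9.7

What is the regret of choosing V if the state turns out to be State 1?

0.8

Best payoff under State 1 is 10.9.
Regret = 10.9 − 10.1 = 0.8.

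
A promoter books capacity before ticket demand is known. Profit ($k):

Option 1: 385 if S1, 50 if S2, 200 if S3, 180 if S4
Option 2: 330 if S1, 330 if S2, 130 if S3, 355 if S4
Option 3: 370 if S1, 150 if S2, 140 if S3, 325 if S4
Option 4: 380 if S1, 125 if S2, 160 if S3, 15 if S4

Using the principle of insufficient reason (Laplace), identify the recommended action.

Row averages: Option 1=203.75, Option 2=286.25, Option 3=246.25, Option 4=170
Highest average = 286.25 → Option 2.

Option 2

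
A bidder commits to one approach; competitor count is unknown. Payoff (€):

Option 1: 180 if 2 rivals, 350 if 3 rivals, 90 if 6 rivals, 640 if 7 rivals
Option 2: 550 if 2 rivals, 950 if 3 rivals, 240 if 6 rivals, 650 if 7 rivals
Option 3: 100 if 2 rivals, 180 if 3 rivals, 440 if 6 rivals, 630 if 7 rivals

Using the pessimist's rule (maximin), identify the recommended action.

Option 2

Row minima: Option 1=90, Option 2=240, Option 3=100
Best worst-case = 240 → Option 2.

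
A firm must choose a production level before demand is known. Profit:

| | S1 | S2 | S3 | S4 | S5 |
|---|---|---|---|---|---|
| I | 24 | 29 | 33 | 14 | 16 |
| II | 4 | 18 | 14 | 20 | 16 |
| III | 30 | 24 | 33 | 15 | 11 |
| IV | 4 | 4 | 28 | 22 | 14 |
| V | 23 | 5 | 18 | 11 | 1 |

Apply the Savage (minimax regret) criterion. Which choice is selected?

III

Column bests: S1=30, S2=29, S3=33, S4=22, S5=16.
I regrets: 6, 0, 0, 8, 0 → max 8
II regrets: 26, 11, 19, 2, 0 → max 26
III regrets: 0, 5, 0, 7, 5 → max 7
IV regrets: 26, 25, 5, 0, 2 → max 26
V regrets: 7, 24, 15, 11, 15 → max 24
Smallest max regret = 7 → III.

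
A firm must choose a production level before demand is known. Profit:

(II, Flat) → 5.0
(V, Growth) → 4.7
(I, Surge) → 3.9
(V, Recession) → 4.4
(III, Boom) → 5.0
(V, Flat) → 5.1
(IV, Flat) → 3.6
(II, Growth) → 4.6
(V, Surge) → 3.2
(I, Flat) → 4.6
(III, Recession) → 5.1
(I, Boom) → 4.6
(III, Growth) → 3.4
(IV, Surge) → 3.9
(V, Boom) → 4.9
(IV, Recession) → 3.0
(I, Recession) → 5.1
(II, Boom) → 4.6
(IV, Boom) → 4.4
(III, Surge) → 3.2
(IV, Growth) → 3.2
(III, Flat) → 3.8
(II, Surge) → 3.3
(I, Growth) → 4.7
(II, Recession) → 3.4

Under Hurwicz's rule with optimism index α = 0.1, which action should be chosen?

I

I: 0.1·5.1 + 0.9·3.9 = 4.02
II: 0.1·5.0 + 0.9·3.3 = 3.47
III: 0.1·5.1 + 0.9·3.2 = 3.39
IV: 0.1·4.4 + 0.9·3.0 = 3.14
V: 0.1·5.1 + 0.9·3.2 = 3.39
Highest Hurwicz score = 4.02 → I.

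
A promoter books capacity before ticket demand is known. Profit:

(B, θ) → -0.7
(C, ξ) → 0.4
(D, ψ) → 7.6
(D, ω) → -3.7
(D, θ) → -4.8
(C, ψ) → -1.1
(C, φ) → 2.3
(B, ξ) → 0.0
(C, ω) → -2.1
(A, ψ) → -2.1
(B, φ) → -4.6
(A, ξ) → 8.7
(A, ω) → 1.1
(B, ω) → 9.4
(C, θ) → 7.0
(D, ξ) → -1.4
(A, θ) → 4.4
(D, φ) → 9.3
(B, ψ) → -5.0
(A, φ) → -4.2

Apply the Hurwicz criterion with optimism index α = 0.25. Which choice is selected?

C

A: 0.25·8.7 + 0.75·(-4.2) = -0.975
B: 0.25·9.4 + 0.75·(-5.0) = -1.4
C: 0.25·7.0 + 0.75·(-2.1) = 0.175
D: 0.25·9.3 + 0.75·(-4.8) = -1.275
Highest Hurwicz score = 0.175 → C.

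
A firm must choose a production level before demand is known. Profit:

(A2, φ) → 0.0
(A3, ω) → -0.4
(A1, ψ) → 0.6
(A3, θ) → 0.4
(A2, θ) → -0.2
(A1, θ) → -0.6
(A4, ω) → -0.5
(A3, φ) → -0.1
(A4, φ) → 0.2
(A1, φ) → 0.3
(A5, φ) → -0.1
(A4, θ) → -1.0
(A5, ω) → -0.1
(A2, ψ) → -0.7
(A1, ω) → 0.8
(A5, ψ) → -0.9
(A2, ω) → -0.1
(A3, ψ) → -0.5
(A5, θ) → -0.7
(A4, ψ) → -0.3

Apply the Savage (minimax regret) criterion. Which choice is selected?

Column bests: θ=0.4, φ=0.3, ψ=0.6, ω=0.8.
A1 regrets: 1.0, 0.0, 0.0, 0.0 → max 1.0
A2 regrets: 0.6, 0.3, 1.3, 0.9 → max 1.3
A3 regrets: 0.0, 0.4, 1.1, 1.2 → max 1.2
A4 regrets: 1.4, 0.1, 0.9, 1.3 → max 1.4
A5 regrets: 1.1, 0.4, 1.5, 0.9 → max 1.5
Smallest max regret = 1.0 → A1.

A1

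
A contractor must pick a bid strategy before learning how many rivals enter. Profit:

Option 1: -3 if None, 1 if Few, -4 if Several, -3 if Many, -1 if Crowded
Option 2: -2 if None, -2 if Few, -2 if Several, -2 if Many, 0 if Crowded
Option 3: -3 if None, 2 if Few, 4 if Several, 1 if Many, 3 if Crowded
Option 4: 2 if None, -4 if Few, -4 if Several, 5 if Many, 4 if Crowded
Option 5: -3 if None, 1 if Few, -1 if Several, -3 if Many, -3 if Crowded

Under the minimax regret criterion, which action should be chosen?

Option 3

Column bests: None=2, Few=2, Several=4, Many=5, Crowded=4.
Option 1 regrets: 5, 1, 8, 8, 5 → max 8
Option 2 regrets: 4, 4, 6, 7, 4 → max 7
Option 3 regrets: 5, 0, 0, 4, 1 → max 5
Option 4 regrets: 0, 6, 8, 0, 0 → max 8
Option 5 regrets: 5, 1, 5, 8, 7 → max 8
Smallest max regret = 5 → Option 3.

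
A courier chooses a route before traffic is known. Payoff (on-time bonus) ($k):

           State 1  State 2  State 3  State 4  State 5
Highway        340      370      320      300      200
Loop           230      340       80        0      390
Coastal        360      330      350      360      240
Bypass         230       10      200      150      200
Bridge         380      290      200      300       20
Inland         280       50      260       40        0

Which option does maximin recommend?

Coastal

Row minima: Highway=200, Loop=0, Coastal=240, Bypass=10, Bridge=20, Inland=0
Best worst-case = 240 → Coastal.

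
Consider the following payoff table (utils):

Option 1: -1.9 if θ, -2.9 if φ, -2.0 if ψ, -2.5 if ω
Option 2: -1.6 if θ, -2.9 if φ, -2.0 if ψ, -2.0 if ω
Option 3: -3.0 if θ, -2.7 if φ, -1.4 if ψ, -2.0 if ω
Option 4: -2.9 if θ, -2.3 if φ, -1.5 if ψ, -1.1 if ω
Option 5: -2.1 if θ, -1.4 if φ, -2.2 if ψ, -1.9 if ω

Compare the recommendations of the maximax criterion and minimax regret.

maximax → Option 4; minimax regret → Option 5 (disagree)

Row maxima: Option 1=-1.9, Option 2=-1.6, Option 3=-1.4, Option 4=-1.1, Option 5=-1.4
Best best-case = -1.1 → Option 4.
Column bests: θ=-1.6, φ=-1.4, ψ=-1.4, ω=-1.1.
Option 1 regrets: 0.3, 1.5, 0.6, 1.4 → max 1.5
Option 2 regrets: 0.0, 1.5, 0.6, 0.9 → max 1.5
Option 3 regrets: 1.4, 1.3, 0.0, 0.9 → max 1.4
Option 4 regrets: 1.3, 0.9, 0.1, 0.0 → max 1.3
Option 5 regrets: 0.5, 0.0, 0.8, 0.8 → max 0.8
Smallest max regret = 0.8 → Option 5.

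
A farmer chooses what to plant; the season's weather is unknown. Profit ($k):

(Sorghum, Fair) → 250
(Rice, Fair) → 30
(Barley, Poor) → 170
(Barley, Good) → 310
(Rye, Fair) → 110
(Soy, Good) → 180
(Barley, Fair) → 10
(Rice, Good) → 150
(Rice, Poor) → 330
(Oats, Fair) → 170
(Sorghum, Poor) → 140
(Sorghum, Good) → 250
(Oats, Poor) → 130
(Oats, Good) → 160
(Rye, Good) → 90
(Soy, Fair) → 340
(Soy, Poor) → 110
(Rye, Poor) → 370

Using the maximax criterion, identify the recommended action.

Rye

Row maxima: Rice=330, Oats=170, Soy=340, Rye=370, Barley=310, Sorghum=250
Best best-case = 370 → Rye.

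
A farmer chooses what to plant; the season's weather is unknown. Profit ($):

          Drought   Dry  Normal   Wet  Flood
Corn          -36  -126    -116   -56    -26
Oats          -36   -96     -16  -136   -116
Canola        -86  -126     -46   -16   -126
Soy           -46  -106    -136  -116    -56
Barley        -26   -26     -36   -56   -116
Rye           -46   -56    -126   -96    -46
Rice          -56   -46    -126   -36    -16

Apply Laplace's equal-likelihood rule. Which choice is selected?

Row averages: Corn=-72, Oats=-80, Canola=-80, Soy=-92, Barley=-52, Rye=-74, Rice=-56
Highest average = -52 → Barley.

Barley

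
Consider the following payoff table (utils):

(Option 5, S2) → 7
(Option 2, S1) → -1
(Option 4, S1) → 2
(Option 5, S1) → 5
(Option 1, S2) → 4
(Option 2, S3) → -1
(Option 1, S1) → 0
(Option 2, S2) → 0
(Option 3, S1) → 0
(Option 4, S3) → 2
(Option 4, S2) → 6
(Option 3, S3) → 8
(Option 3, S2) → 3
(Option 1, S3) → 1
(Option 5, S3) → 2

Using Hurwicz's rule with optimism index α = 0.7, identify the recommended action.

Option 3

Option 1: 0.7·4 + 0.3·0 = 2.8
Option 2: 0.7·0 + 0.3·(-1) = -0.3
Option 3: 0.7·8 + 0.3·0 = 5.6
Option 4: 0.7·6 + 0.3·2 = 4.8
Option 5: 0.7·7 + 0.3·2 = 5.5
Highest Hurwicz score = 5.6 → Option 3.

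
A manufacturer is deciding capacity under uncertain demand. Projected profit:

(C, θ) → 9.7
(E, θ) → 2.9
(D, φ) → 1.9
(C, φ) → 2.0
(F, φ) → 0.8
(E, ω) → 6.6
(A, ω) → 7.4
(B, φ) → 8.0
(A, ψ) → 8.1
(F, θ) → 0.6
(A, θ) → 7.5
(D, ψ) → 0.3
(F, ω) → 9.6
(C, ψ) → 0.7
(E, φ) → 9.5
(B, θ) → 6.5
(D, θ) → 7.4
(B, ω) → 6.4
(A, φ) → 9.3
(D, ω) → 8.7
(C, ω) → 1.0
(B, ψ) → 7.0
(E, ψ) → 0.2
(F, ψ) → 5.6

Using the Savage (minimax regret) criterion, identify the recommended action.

Column bests: θ=9.7, φ=9.5, ψ=8.1, ω=9.6.
A regrets: 2.2, 0.2, 0.0, 2.2 → max 2.2
B regrets: 3.2, 1.5, 1.1, 3.2 → max 3.2
C regrets: 0.0, 7.5, 7.4, 8.6 → max 8.6
D regrets: 2.3, 7.6, 7.8, 0.9 → max 7.8
E regrets: 6.8, 0.0, 7.9, 3.0 → max 7.9
F regrets: 9.1, 8.7, 2.5, 0.0 → max 9.1
Smallest max regret = 2.2 → A.

A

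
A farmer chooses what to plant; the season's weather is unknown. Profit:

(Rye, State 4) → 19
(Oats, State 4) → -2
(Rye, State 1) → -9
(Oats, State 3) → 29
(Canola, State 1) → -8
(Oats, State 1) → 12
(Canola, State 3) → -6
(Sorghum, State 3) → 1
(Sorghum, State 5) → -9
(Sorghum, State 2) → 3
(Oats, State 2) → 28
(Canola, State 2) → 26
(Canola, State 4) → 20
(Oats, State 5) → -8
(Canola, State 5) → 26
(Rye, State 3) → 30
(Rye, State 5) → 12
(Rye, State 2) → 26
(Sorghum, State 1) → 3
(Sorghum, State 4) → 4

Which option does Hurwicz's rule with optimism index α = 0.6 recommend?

Rye: 0.6·30 + 0.4·(-9) = 14.4
Oats: 0.6·29 + 0.4·(-8) = 14.2
Sorghum: 0.6·4 + 0.4·(-9) = -1.2
Canola: 0.6·26 + 0.4·(-8) = 12.4
Highest Hurwicz score = 14.4 → Rye.

Rye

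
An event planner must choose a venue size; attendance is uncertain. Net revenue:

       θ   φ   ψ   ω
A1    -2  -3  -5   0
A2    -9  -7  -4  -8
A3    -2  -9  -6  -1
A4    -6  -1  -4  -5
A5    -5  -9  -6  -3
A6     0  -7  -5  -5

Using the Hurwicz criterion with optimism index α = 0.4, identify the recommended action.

A1

A1: 0.4·0 + 0.6·(-5) = -3
A2: 0.4·(-4) + 0.6·(-9) = -7
A3: 0.4·(-1) + 0.6·(-9) = -5.8
A4: 0.4·(-1) + 0.6·(-6) = -4
A5: 0.4·(-3) + 0.6·(-9) = -6.6
A6: 0.4·0 + 0.6·(-7) = -4.2
Highest Hurwicz score = -3 → A1.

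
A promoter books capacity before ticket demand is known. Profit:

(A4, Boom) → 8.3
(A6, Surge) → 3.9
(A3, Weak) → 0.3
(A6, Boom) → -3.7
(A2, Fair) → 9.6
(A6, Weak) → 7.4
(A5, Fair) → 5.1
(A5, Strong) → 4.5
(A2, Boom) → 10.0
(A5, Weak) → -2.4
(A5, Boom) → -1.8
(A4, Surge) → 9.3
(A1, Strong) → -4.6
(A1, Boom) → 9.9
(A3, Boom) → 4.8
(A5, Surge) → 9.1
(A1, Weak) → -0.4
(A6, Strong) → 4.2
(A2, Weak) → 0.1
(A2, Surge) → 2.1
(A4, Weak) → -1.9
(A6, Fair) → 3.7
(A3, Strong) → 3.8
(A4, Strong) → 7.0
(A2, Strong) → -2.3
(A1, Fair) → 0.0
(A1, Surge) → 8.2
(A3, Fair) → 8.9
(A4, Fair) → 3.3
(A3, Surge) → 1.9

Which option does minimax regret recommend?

Column bests: Weak=7.4, Fair=9.6, Strong=7.0, Boom=10.0, Surge=9.3.
A1 regrets: 7.8, 9.6, 11.6, 0.1, 1.1 → max 11.6
A2 regrets: 7.3, 0.0, 9.3, 0.0, 7.2 → max 9.3
A3 regrets: 7.1, 0.7, 3.2, 5.2, 7.4 → max 7.4
A4 regrets: 9.3, 6.3, 0.0, 1.7, 0.0 → max 9.3
A5 regrets: 9.8, 4.5, 2.5, 11.8, 0.2 → max 11.8
A6 regrets: 0.0, 5.9, 2.8, 13.7, 5.4 → max 13.7
Smallest max regret = 7.4 → A3.

A3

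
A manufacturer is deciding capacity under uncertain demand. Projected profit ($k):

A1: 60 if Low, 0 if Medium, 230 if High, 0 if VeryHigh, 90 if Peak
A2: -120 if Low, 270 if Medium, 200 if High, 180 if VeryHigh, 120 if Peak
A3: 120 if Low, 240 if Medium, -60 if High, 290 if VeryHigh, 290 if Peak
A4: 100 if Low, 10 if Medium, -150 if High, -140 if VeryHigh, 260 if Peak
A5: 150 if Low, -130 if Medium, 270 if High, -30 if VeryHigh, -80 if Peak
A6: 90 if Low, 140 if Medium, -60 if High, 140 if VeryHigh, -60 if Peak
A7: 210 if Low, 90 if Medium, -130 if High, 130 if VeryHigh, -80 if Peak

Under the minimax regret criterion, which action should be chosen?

A1

Column bests: Low=210, Medium=270, High=270, VeryHigh=290, Peak=290.
A1 regrets: 150, 270, 40, 290, 200 → max 290
A2 regrets: 330, 0, 70, 110, 170 → max 330
A3 regrets: 90, 30, 330, 0, 0 → max 330
A4 regrets: 110, 260, 420, 430, 30 → max 430
A5 regrets: 60, 400, 0, 320, 370 → max 400
A6 regrets: 120, 130, 330, 150, 350 → max 350
A7 regrets: 0, 180, 400, 160, 370 → max 400
Smallest max regret = 290 → A1.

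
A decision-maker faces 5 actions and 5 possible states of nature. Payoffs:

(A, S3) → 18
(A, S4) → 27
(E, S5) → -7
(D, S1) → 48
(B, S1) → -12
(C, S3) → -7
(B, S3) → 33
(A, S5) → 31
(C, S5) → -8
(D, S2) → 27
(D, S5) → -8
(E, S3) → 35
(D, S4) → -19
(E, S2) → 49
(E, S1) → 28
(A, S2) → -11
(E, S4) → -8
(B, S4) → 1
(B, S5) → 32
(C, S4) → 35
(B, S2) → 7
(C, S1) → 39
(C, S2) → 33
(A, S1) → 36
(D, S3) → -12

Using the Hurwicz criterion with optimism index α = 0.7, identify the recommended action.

A: 0.7·36 + 0.3·(-11) = 21.9
B: 0.7·33 + 0.3·(-12) = 19.5
C: 0.7·39 + 0.3·(-8) = 24.9
D: 0.7·48 + 0.3·(-19) = 27.9
E: 0.7·49 + 0.3·(-8) = 31.9
Highest Hurwicz score = 31.9 → E.

E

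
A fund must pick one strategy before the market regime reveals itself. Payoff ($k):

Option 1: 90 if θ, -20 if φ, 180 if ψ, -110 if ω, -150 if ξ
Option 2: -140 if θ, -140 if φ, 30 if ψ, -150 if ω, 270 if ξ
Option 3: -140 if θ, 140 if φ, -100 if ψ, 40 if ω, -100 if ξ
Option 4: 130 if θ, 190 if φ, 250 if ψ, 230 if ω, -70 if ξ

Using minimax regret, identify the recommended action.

Option 4

Column bests: θ=130, φ=190, ψ=250, ω=230, ξ=270.
Option 1 regrets: 40, 210, 70, 340, 420 → max 420
Option 2 regrets: 270, 330, 220, 380, 0 → max 380
Option 3 regrets: 270, 50, 350, 190, 370 → max 370
Option 4 regrets: 0, 0, 0, 0, 340 → max 340
Smallest max regret = 340 → Option 4.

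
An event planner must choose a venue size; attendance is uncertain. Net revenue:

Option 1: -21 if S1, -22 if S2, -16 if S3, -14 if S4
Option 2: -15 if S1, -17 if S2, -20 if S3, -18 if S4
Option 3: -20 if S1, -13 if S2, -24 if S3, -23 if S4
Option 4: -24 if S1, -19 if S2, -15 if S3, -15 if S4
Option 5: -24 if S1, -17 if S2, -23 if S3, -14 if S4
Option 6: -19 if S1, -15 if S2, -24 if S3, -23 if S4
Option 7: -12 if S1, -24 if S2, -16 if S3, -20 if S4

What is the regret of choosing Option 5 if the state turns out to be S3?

Best payoff under S3 is -15.
Regret = -15 − (-23) = 8.

8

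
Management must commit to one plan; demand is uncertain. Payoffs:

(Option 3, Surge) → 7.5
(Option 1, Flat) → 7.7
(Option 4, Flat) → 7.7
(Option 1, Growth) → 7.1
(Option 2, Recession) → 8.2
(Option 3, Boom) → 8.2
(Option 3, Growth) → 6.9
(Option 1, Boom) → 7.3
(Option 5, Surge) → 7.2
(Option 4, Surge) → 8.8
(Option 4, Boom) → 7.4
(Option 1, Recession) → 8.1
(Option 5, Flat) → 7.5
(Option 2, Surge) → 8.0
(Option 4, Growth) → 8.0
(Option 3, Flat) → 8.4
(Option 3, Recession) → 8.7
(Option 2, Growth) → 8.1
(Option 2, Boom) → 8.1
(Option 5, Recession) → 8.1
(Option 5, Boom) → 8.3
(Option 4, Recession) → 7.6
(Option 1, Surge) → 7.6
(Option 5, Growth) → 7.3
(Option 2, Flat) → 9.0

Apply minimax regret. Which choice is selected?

Option 2

Column bests: Recession=8.7, Flat=9.0, Growth=8.1, Boom=8.3, Surge=8.8.
Option 1 regrets: 0.6, 1.3, 1.0, 1.0, 1.2 → max 1.3
Option 2 regrets: 0.5, 0.0, 0.0, 0.2, 0.8 → max 0.8
Option 3 regrets: 0.0, 0.6, 1.2, 0.1, 1.3 → max 1.3
Option 4 regrets: 1.1, 1.3, 0.1, 0.9, 0.0 → max 1.3
Option 5 regrets: 0.6, 1.5, 0.8, 0.0, 1.6 → max 1.6
Smallest max regret = 0.8 → Option 2.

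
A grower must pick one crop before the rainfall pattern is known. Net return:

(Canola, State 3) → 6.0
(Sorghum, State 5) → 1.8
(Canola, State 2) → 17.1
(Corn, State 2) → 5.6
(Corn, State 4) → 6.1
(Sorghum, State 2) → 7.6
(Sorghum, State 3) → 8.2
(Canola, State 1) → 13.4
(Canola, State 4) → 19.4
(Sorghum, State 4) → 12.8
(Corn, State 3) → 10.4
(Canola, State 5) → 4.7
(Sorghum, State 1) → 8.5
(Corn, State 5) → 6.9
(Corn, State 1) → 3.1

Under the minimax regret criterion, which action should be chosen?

Column bests: State 1=13.4, State 2=17.1, State 3=10.4, State 4=19.4, State 5=6.9.
Sorghum regrets: 4.9, 9.5, 2.2, 6.6, 5.1 → max 9.5
Canola regrets: 0.0, 0.0, 4.4, 0.0, 2.2 → max 4.4
Corn regrets: 10.3, 11.5, 0.0, 13.3, 0.0 → max 13.3
Smallest max regret = 4.4 → Canola.

Canola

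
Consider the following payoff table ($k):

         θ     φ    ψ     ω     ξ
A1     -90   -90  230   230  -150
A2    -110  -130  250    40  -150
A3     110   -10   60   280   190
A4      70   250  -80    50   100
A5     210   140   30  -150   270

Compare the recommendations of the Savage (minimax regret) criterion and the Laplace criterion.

minimax regret → A3; laplace → A3 (agree)

Column bests: θ=210, φ=250, ψ=250, ω=280, ξ=270.
A1 regrets: 300, 340, 20, 50, 420 → max 420
A2 regrets: 320, 380, 0, 240, 420 → max 420
A3 regrets: 100, 260, 190, 0, 80 → max 260
A4 regrets: 140, 0, 330, 230, 170 → max 330
A5 regrets: 0, 110, 220, 430, 0 → max 430
Smallest max regret = 260 → A3.
Row averages: A1=26, A2=-20, A3=126, A4=78, A5=100
Highest average = 126 → A3.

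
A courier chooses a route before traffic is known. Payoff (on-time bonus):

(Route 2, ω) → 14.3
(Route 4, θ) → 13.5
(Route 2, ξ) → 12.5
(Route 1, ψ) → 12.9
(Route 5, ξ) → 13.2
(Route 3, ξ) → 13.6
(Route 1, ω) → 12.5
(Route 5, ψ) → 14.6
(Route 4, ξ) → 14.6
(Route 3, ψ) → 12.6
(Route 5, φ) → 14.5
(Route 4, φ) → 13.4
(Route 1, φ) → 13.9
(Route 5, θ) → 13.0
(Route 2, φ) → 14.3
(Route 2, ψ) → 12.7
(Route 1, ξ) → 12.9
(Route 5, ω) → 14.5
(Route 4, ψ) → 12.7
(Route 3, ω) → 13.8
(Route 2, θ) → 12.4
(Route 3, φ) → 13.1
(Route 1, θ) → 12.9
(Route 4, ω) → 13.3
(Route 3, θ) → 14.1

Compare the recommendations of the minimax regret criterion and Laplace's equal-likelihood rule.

minimax regret → Route 5; laplace → Route 5 (agree)

Column bests: θ=14.1, φ=14.5, ψ=14.6, ω=14.5, ξ=14.6.
Route 1 regrets: 1.2, 0.6, 1.7, 2.0, 1.7 → max 2.0
Route 2 regrets: 1.7, 0.2, 1.9, 0.2, 2.1 → max 2.1
Route 3 regrets: 0.0, 1.4, 2.0, 0.7, 1.0 → max 2.0
Route 4 regrets: 0.6, 1.1, 1.9, 1.2, 0.0 → max 1.9
Route 5 regrets: 1.1, 0.0, 0.0, 0.0, 1.4 → max 1.4
Smallest max regret = 1.4 → Route 5.
Row averages: Route 1=13.02, Route 2=13.24, Route 3=13.44, Route 4=13.5, Route 5=13.96
Highest average = 13.96 → Route 5.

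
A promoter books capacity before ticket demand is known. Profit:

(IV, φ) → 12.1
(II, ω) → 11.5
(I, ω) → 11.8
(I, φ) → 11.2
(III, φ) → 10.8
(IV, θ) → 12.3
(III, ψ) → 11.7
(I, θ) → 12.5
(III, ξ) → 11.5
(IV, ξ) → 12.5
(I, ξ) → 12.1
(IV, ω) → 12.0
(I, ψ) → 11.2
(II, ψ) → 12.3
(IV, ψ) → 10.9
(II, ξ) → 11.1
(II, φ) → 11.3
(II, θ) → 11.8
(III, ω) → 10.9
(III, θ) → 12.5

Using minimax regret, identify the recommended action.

I

Column bests: θ=12.5, φ=12.1, ψ=12.3, ω=12.0, ξ=12.5.
I regrets: 0.0, 0.9, 1.1, 0.2, 0.4 → max 1.1
II regrets: 0.7, 0.8, 0.0, 0.5, 1.4 → max 1.4
III regrets: 0.0, 1.3, 0.6, 1.1, 1.0 → max 1.3
IV regrets: 0.2, 0.0, 1.4, 0.0, 0.0 → max 1.4
Smallest max regret = 1.1 → I.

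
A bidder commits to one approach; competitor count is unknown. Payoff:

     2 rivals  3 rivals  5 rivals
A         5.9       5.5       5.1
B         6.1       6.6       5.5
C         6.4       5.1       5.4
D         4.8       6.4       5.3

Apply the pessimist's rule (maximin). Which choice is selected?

Row minima: A=5.1, B=5.5, C=5.1, D=4.8
Best worst-case = 5.5 → B.

B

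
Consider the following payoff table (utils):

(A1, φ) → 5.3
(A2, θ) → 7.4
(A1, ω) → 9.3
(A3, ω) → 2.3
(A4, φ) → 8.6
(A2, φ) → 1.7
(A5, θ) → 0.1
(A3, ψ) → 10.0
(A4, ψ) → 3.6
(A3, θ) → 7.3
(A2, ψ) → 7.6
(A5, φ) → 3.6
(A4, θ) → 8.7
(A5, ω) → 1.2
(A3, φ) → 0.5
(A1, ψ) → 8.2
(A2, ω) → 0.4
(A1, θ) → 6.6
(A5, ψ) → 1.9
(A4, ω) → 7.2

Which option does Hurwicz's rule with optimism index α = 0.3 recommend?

A1: 0.3·9.3 + 0.7·5.3 = 6.5
A2: 0.3·7.6 + 0.7·0.4 = 2.56
A3: 0.3·10.0 + 0.7·0.5 = 3.35
A4: 0.3·8.7 + 0.7·3.6 = 5.13
A5: 0.3·3.6 + 0.7·0.1 = 1.15
Highest Hurwicz score = 6.5 → A1.

A1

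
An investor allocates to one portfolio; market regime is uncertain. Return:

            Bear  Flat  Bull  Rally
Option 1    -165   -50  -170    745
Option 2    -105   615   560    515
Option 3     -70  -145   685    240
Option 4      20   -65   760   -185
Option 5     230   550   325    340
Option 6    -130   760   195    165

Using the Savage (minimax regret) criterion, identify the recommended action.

Column bests: Bear=230, Flat=760, Bull=760, Rally=745.
Option 1 regrets: 395, 810, 930, 0 → max 930
Option 2 regrets: 335, 145, 200, 230 → max 335
Option 3 regrets: 300, 905, 75, 505 → max 905
Option 4 regrets: 210, 825, 0, 930 → max 930
Option 5 regrets: 0, 210, 435, 405 → max 435
Option 6 regrets: 360, 0, 565, 580 → max 580
Smallest max regret = 335 → Option 2.

Option 2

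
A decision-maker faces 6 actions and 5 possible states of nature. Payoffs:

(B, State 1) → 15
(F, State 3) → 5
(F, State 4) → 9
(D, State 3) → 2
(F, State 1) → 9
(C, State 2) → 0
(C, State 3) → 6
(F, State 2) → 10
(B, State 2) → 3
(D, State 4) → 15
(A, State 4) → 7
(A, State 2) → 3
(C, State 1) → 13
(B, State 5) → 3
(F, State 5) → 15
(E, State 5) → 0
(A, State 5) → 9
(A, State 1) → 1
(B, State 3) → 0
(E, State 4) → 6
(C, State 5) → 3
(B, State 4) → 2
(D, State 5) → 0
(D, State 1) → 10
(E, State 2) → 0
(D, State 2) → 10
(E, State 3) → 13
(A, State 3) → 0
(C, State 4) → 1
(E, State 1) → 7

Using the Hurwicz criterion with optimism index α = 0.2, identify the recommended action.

A: 0.2·9 + 0.8·0 = 1.8
B: 0.2·15 + 0.8·0 = 3
C: 0.2·13 + 0.8·0 = 2.6
D: 0.2·15 + 0.8·0 = 3
E: 0.2·13 + 0.8·0 = 2.6
F: 0.2·15 + 0.8·5 = 7
Highest Hurwicz score = 7 → F.

F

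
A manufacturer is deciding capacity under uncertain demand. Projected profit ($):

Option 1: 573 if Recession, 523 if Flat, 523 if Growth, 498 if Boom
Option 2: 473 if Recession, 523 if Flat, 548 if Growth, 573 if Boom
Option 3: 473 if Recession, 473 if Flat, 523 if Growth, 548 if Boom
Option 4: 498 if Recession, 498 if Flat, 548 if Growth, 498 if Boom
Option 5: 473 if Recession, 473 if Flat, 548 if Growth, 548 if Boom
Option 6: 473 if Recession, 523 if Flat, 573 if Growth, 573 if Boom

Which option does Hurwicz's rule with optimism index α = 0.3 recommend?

Option 1: 0.3·573 + 0.7·498 = 520.5
Option 2: 0.3·573 + 0.7·473 = 503
Option 3: 0.3·548 + 0.7·473 = 495.5
Option 4: 0.3·548 + 0.7·498 = 513
Option 5: 0.3·548 + 0.7·473 = 495.5
Option 6: 0.3·573 + 0.7·473 = 503
Highest Hurwicz score = 520.5 → Option 1.

Option 1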